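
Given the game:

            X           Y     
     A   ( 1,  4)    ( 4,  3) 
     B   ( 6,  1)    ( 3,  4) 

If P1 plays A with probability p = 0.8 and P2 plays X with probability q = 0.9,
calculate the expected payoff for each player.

E[P1] = 2.18, E[P2] = 3.38

Work:
E[P1] = p·q·π₁(A,X) + p·(1-q)·π₁(A,Y) + (1-p)·q·π₁(B,X) + (1-p)·(1-q)·π₁(B,Y)
= 0.8·0.9·1 + 0.8·0.1·4 + 0.2·0.9·6 + 0.2·0.1·3
= 2.18

E[P2] = 3.38 (similar calculation)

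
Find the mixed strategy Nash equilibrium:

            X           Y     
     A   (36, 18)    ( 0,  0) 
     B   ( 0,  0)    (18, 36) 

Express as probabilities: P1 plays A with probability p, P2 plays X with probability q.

p = 0.6667, q = 0.3333

Work:
Find probabilities that make opponent indifferent:
P2 chooses q to make P1 indifferent between A and B
P1 chooses p to make P2 indifferent between X and Y
Mixed NE: P1 plays (A: 0.6667, B: 0.3333), P2 plays (X: 0.3333, Y: 0.6667)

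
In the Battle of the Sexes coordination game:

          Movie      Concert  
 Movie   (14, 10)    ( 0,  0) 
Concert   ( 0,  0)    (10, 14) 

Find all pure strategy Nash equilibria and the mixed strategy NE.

Pure NE: (Movie, Movie) and (Concert, Concert); Mixed NE: p = 0.5833, q = 0.4167

Work:
Check pure NE:
(Movie, Movie): (14, 10) - no unilateral deviation beneficial
(Concert, Concert): (10, 14) - no unilateral deviation beneficial
Mixed NE: P1 plays Movie with p = 0.5833, P2 plays Movie with q = 0.4167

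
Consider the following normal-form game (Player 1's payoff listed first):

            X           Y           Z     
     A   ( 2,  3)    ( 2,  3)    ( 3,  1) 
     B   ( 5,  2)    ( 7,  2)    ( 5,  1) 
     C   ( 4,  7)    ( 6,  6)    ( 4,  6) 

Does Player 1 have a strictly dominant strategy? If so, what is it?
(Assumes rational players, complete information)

Yes, Player 1's strictly dominant strategy is B

Work:
A strategy strictly dominates another if it gives a strictly higher payoff against every opponent action. Compare each pair of P1's strategies column-by-column:
  A vs B: [2 vs 5, 2 vs 7, 3 vs 5] → A does not strictly dominate B (column X: 2 ≤ 5)
  A vs C: [2 vs 4, 2 vs 6, 3 vs 4] → A does not strictly dominate C (column X: 2 ≤ 4)
  B vs A: [5 vs 2, 7 vs 2, 5 vs 3] → B strictly dominates A
  B vs C: [5 vs 4, 7 vs 6, 5 vs 4] → B strictly dominates C
  C vs A: [4 vs 2, 6 vs 2, 4 vs 3] → C strictly dominates A
  C vs B: [4 vs 5, 6 vs 7, 4 vs 5] → C does not strictly dominate B (column X: 4 ≤ 5)
B strictly dominates every other strategy → strictly dominant.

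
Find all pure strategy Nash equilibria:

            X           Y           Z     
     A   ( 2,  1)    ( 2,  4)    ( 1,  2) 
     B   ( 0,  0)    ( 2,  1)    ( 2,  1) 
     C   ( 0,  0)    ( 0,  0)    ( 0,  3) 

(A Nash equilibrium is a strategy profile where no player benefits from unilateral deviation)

Nash equilibrium: (A, Y), (B, Y), (B, Z)

Work:
Best responses:
  P1 vs X: payoffs [2, 0, 0] → best response A (payoff 2)
  P1 vs Y: payoffs [2, 2, 0] → best response A/B (payoff 2)
  P1 vs Z: payoffs [1, 2, 0] → best response B (payoff 2)
  P2 vs A: payoffs [1, 4, 2] → best response Y (payoff 4)
  P2 vs B: payoffs [0, 1, 1] → best response Y/Z (payoff 1)
  P2 vs C: payoffs [0, 0, 3] → best response Z (payoff 3)
Mutual best responses: (A,Y), (B,Y), (B,Z) → Nash equilibria.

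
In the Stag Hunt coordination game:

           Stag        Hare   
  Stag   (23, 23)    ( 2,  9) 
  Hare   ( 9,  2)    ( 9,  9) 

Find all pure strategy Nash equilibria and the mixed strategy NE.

Pure NE: (Stag, Stag) and (Hare, Hare); Mixed NE: p = 0.3333, q = 0.3333

Work:
Check pure NE:
(Stag, Stag): (23, 23) - no unilateral deviation beneficial
(Hare, Hare): (9, 9) - no unilateral deviation beneficial
Mixed NE: P1 plays Stag with p = 0.3333, P2 plays Stag with q = 0.3333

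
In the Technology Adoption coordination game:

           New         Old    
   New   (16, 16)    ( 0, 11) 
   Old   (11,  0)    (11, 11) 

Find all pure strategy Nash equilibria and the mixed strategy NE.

Pure NE: (New, New) and (Old, Old); Mixed NE: p = 0.6875, q = 0.6875

Work:
Check pure NE:
(New, New): (16, 16) - no unilateral deviation beneficial
(Old, Old): (11, 11) - no unilateral deviation beneficial
Mixed NE: P1 plays New with p = 0.6875, P2 plays New with q = 0.6875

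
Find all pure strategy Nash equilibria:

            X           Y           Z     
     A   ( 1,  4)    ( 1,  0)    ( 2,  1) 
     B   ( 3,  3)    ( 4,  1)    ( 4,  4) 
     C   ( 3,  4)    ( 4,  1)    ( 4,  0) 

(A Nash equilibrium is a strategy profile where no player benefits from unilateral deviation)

Nash equilibrium: (B, Z), (C, X)

Work:
Best responses:
  P1 vs X: payoffs [1, 3, 3] → best response B/C (payoff 3)
  P1 vs Y: payoffs [1, 4, 4] → best response B/C (payoff 4)
  P1 vs Z: payoffs [2, 4, 4] → best response B/C (payoff 4)
  P2 vs A: payoffs [4, 0, 1] → best response X (payoff 4)
  P2 vs B: payoffs [3, 1, 4] → best response Z (payoff 4)
  P2 vs C: payoffs [4, 1, 0] → best response X (payoff 4)
Mutual best responses: (B,Z), (C,X) → Nash equilibria.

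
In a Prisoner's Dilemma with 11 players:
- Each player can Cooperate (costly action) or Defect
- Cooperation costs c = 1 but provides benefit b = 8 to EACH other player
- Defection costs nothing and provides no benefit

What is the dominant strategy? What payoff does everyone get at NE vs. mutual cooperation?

Dominant: Defect; NE payoff = 0; Coop payoff = 79

Work:
Defect dominates (saves cost c = 1, benefit to others is external)
NE: All defect → everyone gets 0
If all cooperate: each receives (10)×8 - 1 = 79
Social dilemma: 79 > 0 but NE gives 0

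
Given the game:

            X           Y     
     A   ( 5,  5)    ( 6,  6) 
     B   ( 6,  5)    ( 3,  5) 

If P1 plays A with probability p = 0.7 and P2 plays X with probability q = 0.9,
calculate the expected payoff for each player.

E[P1] = 5.28, E[P2] = 5.07

Work:
E[P1] = p·q·π₁(A,X) + p·(1-q)·π₁(A,Y) + (1-p)·q·π₁(B,X) + (1-p)·(1-q)·π₁(B,Y)
= 0.7·0.9·5 + 0.7·0.1·6 + 0.3·0.9·6 + 0.3·0.1·3
= 5.28

E[P2] = 5.07 (similar calculation)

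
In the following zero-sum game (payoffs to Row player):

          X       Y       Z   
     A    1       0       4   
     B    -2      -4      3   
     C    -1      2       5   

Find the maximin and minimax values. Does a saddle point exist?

Maximin = 0, Minimax = 1, Saddle: False

Work:
Row minimums: [0, -4, -1] → maximin = 0
Column maximums: [1, 2, 5] → minimax = 1
No saddle point (maximin ≠ minimax). Mixed strategy needed.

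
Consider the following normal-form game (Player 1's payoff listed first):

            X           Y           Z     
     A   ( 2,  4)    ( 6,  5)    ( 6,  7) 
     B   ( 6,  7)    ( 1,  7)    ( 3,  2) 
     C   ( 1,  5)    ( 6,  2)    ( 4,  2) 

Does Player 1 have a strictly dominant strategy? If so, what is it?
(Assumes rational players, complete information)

No strictly dominant strategy exists for Player 1

Work:
A strategy strictly dominates another if it gives a strictly higher payoff against every opponent action. Compare each pair of P1's strategies column-by-column:
  A vs B: [2 vs 6, 6 vs 1, 6 vs 3] → A does not strictly dominate B (column X: 2 ≤ 6)
  A vs C: [2 vs 1, 6 vs 6, 6 vs 4] → A does not strictly dominate C (column Y: 6 ≤ 6)
  B vs A: [6 vs 2, 1 vs 6, 3 vs 6] → B does not strictly dominate A (column Y: 1 ≤ 6)
  B vs C: [6 vs 1, 1 vs 6, 3 vs 4] → B does not strictly dominate C (column Y: 1 ≤ 6)
  C vs A: [1 vs 2, 6 vs 6, 4 vs 6] → C does not strictly dominate A (column X: 1 ≤ 2)
  C vs B: [1 vs 6, 6 vs 1, 4 vs 3] → C does not strictly dominate B (column X: 1 ≤ 6)
No single strategy strictly dominates all others → no strictly dominant strategy.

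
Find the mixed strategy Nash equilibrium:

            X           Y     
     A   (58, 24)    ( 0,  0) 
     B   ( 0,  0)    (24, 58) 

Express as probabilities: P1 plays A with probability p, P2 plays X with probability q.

p = 0.7073, q = 0.2927

Work:
Find probabilities that make opponent indifferent:
P2 chooses q to make P1 indifferent between A and B
P1 chooses p to make P2 indifferent between X and Y
Mixed NE: P1 plays (A: 0.7073, B: 0.2927), P2 plays (X: 0.2927, Y: 0.7073)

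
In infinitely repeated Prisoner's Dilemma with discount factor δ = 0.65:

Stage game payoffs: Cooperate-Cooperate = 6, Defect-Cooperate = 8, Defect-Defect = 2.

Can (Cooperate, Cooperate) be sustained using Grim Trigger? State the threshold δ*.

δ* = 0.3333; since δ = 0.65 ≥ 0.3333, cooperation can be sustained

Work:
For Grim Trigger:
Cooperate forever: 6/(1-δ)
Defect then punished: 8 + 2·δ/(1-δ)
Need: 6/(1-δ) ≥ 8 + 2·δ/(1-δ)
Solving: δ ≥ (T-R)/(T-P) = (8-6)/(8-2) = 0.3333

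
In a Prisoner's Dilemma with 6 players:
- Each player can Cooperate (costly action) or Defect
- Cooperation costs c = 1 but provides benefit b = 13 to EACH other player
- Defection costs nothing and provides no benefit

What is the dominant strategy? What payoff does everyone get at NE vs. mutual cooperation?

Dominant: Defect; NE payoff = 0; Coop payoff = 64

Work:
Defect dominates (saves cost c = 1, benefit to others is external)
NE: All defect → everyone gets 0
If all cooperate: each receives (5)×13 - 1 = 64
Social dilemma: 64 > 0 but NE gives 0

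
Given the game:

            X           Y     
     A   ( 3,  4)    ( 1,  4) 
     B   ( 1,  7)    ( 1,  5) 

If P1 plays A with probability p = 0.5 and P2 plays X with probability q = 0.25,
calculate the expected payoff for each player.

E[P1] = 1.25, E[P2] = 4.75

Work:
E[P1] = p·q·π₁(A,X) + p·(1-q)·π₁(A,Y) + (1-p)·q·π₁(B,X) + (1-p)·(1-q)·π₁(B,Y)
= 0.5·0.25·3 + 0.5·0.75·1 + 0.5·0.25·1 + 0.5·0.75·1
= 1.25

E[P2] = 4.75 (similar calculation)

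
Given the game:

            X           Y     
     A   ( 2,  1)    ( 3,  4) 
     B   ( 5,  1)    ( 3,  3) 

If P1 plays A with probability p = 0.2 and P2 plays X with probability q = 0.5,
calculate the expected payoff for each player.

E[P1] = 3.7, E[P2] = 2.1

Work:
E[P1] = p·q·π₁(A,X) + p·(1-q)·π₁(A,Y) + (1-p)·q·π₁(B,X) + (1-p)·(1-q)·π₁(B,Y)
= 0.2·0.5·2 + 0.2·0.5·3 + 0.8·0.5·5 + 0.8·0.5·3
= 3.7

E[P2] = 2.1 (similar calculation)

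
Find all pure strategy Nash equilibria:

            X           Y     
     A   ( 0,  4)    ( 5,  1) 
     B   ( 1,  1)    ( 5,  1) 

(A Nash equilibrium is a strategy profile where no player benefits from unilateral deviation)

Nash equilibrium: (B, X), (B, Y)

Work:
Best responses:
  P1 vs X: payoffs [0, 1] → best response B (payoff 1)
  P1 vs Y: payoffs [5, 5] → best response A/B (payoff 5)
  P2 vs A: payoffs [4, 1] → best response X (payoff 4)
  P2 vs B: payoffs [1, 1] → best response X/Y (payoff 1)
Mutual best responses: (B,X), (B,Y) → Nash equilibria.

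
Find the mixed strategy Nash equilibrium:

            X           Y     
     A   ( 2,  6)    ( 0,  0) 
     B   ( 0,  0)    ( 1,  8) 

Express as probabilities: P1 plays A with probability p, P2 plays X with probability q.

p = 0.5714, q = 0.3333

Work:
Find probabilities that make opponent indifferent:
P2 chooses q to make P1 indifferent between A and B
P1 chooses p to make P2 indifferent between X and Y
Mixed NE: P1 plays (A: 0.5714, B: 0.4286), P2 plays (X: 0.3333, Y: 0.6667)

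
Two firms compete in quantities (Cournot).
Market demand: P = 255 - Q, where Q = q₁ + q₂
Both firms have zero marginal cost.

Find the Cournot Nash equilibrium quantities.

q₁* = q₂* = 85.0; P* = 85.0

Work:
Profit: π_i = P·q_i = (a - q_i - q_j)·q_i
FOC: ∂π_i/∂q_i = a - 2q_i - q_j = 0
Reaction function: q_i = (255 - q_j)/2
Symmetry: q* = 255/3 = 85.0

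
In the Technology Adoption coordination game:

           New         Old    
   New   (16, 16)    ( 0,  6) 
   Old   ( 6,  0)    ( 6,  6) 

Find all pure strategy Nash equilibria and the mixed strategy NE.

Pure NE: (New, New) and (Old, Old); Mixed NE: p = 0.375, q = 0.375

Work:
Check pure NE:
(New, New): (16, 16) - no unilateral deviation beneficial
(Old, Old): (6, 6) - no unilateral deviation beneficial
Mixed NE: P1 plays New with p = 0.375, P2 plays New with q = 0.375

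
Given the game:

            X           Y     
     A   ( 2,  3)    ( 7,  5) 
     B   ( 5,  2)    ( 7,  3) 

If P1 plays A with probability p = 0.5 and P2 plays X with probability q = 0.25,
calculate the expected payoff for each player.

E[P1] = 6.125, E[P2] = 3.625

Work:
E[P1] = p·q·π₁(A,X) + p·(1-q)·π₁(A,Y) + (1-p)·q·π₁(B,X) + (1-p)·(1-q)·π₁(B,Y)
= 0.5·0.25·2 + 0.5·0.75·7 + 0.5·0.25·5 + 0.5·0.75·7
= 6.125

E[P2] = 3.625 (similar calculation)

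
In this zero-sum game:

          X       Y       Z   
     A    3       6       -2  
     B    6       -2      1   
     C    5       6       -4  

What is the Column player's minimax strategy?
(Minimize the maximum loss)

Column should play Z, value = 1

Work:
Column player minimizes Row's maximum payoff:
Column X: max payoff to Row = 6
Column Y: max payoff to Row = 6
Column Z: max payoff to Row = 1
Minimum is 1, achieved by column Z.
Minimax strategy: Z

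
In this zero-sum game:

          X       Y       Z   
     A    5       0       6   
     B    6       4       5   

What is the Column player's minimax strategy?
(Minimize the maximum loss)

Column should play Y, value = 4

Work:
Column player minimizes Row's maximum payoff:
Column X: max payoff to Row = 6
Column Y: max payoff to Row = 4
Column Z: max payoff to Row = 6
Minimum is 4, achieved by column Y.
Minimax strategy: Y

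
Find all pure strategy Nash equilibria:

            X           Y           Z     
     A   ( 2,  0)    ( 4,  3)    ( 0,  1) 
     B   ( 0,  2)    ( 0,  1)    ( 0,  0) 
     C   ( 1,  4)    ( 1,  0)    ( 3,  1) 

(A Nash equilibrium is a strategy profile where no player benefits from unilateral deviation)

Nash equilibrium: (A, Y)

Work:
Best responses:
  P1 vs X: payoffs [2, 0, 1] → best response A (payoff 2)
  P1 vs Y: payoffs [4, 0, 1] → best response A (payoff 4)
  P1 vs Z: payoffs [0, 0, 3] → best response C (payoff 3)
  P2 vs A: payoffs [0, 3, 1] → best response Y (payoff 3)
  P2 vs B: payoffs [2, 1, 0] → best response X (payoff 2)
  P2 vs C: payoffs [4, 0, 1] → best response X (payoff 4)
Mutual best responses: (A,Y) → Nash equilibria.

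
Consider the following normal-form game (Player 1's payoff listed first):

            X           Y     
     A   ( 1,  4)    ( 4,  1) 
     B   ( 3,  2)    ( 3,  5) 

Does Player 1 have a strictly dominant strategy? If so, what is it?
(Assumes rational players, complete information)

No strictly dominant strategy exists for Player 1

Work:
A strategy strictly dominates another if it gives a strictly higher payoff against every opponent action. Compare each pair of P1's strategies column-by-column:
  A vs B: [1 vs 3, 4 vs 3] → A does not strictly dominate B (column X: 1 ≤ 3)
  B vs A: [3 vs 1, 3 vs 4] → B does not strictly dominate A (column Y: 3 ≤ 4)
No single strategy strictly dominates all others → no strictly dominant strategy.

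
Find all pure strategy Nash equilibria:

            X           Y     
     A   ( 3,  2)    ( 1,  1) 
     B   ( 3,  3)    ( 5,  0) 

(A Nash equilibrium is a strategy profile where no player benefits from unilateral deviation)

Nash equilibrium: (A, X), (B, X)

Work:
Best responses:
  P1 vs X: payoffs [3, 3] → best response A/B (payoff 3)
  P1 vs Y: payoffs [1, 5] → best response B (payoff 5)
  P2 vs A: payoffs [2, 1] → best response X (payoff 2)
  P2 vs B: payoffs [3, 0] → best response X (payoff 3)
Mutual best responses: (A,X), (B,X) → Nash equilibria.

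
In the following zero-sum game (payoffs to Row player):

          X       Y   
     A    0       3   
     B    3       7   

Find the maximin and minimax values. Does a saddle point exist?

Maximin = 3, Minimax = 3, Saddle: True

Work:
Row minimums: [0, 3] → maximin = 3
Column maximums: [3, 7] → minimax = 3
Saddle point exists! Game value = 3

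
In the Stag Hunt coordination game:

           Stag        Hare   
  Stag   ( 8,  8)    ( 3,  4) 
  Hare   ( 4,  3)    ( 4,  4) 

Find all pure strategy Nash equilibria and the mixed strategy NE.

Pure NE: (Stag, Stag) and (Hare, Hare); Mixed NE: p = 0.2, q = 0.2

Work:
Check pure NE:
(Stag, Stag): (8, 8) - no unilateral deviation beneficial
(Hare, Hare): (4, 4) - no unilateral deviation beneficial
Mixed NE: P1 plays Stag with p = 0.2, P2 plays Stag with q = 0.2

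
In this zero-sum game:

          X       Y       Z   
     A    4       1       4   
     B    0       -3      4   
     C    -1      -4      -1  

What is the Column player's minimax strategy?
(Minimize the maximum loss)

Column should play Y, value = 1

Work:
Column player minimizes Row's maximum payoff:
Column X: max payoff to Row = 4
Column Y: max payoff to Row = 1
Column Z: max payoff to Row = 4
Minimum is 1, achieved by column Y.
Minimax strategy: Y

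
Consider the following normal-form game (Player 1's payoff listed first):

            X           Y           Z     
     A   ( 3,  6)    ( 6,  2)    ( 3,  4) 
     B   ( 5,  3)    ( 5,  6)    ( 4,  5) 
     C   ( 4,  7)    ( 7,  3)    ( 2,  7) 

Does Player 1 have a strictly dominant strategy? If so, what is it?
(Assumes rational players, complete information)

No strictly dominant strategy exists for Player 1

Work:
A strategy strictly dominates another if it gives a strictly higher payoff against every opponent action. Compare each pair of P1's strategies column-by-column:
  A vs B: [3 vs 5, 6 vs 5, 3 vs 4] → A does not strictly dominate B (column X: 3 ≤ 5)
  A vs C: [3 vs 4, 6 vs 7, 3 vs 2] → A does not strictly dominate C (column X: 3 ≤ 4)
  B vs A: [5 vs 3, 5 vs 6, 4 vs 3] → B does not strictly dominate A (column Y: 5 ≤ 6)
  B vs C: [5 vs 4, 5 vs 7, 4 vs 2] → B does not strictly dominate C (column Y: 5 ≤ 7)
  C vs A: [4 vs 3, 7 vs 6, 2 vs 3] → C does not strictly dominate A (column Z: 2 ≤ 3)
  C vs B: [4 vs 5, 7 vs 5, 2 vs 4] → C does not strictly dominate B (column X: 4 ≤ 5)
No single strategy strictly dominates all others → no strictly dominant strategy.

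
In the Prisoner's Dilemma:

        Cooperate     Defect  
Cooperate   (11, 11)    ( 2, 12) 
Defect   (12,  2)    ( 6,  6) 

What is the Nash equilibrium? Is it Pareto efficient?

(Defect, Defect) is NE; not Pareto efficient

Work:
Defect dominates Cooperate for both players:
If P2 cooperates: Defect (12) > Cooperate (11)
If P2 defects: Defect (6) > Cooperate (2)
NE: (Defect, Defect) with payoff (6, 6)
But (Cooperate, Cooperate) = (11, 11) Pareto dominates (6, 6)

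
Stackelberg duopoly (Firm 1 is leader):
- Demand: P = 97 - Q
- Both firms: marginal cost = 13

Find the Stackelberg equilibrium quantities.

q₁* (leader) = 42.0, q₂* (follower) = 21.0

Work:
Follower's reaction: q₂ = (a - c - q₁)/2
Leader substitutes: π₁ = q₁·(a - q₁ - (a-c-q₁)/2 - c)
FOC: q₁* = (97 - 13)/2 = 42.00
Then: q₂* = (97 - 13 - 42.0)/2 = 21.00
Leader has first-mover advantage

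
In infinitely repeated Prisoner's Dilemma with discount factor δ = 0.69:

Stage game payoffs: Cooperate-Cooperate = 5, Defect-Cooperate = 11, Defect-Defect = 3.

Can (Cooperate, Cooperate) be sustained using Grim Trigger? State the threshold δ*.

δ* = 0.75; since δ = 0.69 < 0.75, cooperation cannot be sustained

Work:
For Grim Trigger:
Cooperate forever: 5/(1-δ)
Defect then punished: 11 + 3·δ/(1-δ)
Need: 5/(1-δ) ≥ 11 + 3·δ/(1-δ)
Solving: δ ≥ (T-R)/(T-P) = (11-5)/(11-3) = 0.75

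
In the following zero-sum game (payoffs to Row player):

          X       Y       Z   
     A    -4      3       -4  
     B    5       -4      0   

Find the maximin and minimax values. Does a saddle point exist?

Maximin = -4, Minimax = 0, Saddle: False

Work:
Row minimums: [-4, -4] → maximin = -4
Column maximums: [5, 3, 0] → minimax = 0
No saddle point (maximin ≠ minimax). Mixed strategy needed.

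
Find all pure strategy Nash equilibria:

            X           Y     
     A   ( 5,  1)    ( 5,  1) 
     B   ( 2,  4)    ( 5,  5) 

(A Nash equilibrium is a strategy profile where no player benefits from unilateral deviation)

Nash equilibrium: (A, X), (A, Y), (B, Y)

Work:
Best responses:
  P1 vs X: payoffs [5, 2] → best response A (payoff 5)
  P1 vs Y: payoffs [5, 5] → best response A/B (payoff 5)
  P2 vs A: payoffs [1, 1] → best response X/Y (payoff 1)
  P2 vs B: payoffs [4, 5] → best response Y (payoff 5)
Mutual best responses: (A,X), (A,Y), (B,Y) → Nash equilibria.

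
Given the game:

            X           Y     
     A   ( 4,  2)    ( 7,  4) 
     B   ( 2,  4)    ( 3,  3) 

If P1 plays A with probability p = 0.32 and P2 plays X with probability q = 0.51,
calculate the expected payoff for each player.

E[P1] = 3.4436, E[P2] = 3.3404

Work:
E[P1] = p·q·π₁(A,X) + p·(1-q)·π₁(A,Y) + (1-p)·q·π₁(B,X) + (1-p)·(1-q)·π₁(B,Y)
= 0.32·0.51·4 + 0.32·0.49·7 + 0.68·0.51·2 + 0.68·0.49·3
= 3.4436

E[P2] = 3.3404 (similar calculation)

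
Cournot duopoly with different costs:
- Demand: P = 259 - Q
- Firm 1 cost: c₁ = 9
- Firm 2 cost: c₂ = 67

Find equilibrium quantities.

q₁* = 102.67, q₂* = 44.67

Work:
Reaction: q₁ = (259 - 9 - q₂)/2
Reaction: q₂ = (259 - 67 - q₁)/2
Solve simultaneously:
q₁* = (259 - 2×9 + 67)/3 = 102.67
q₂* = (259 - 2×67 + 9)/3 = 44.67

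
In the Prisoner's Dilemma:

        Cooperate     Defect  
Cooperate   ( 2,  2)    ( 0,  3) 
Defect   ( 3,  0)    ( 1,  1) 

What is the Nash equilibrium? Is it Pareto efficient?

(Defect, Defect) is NE; not Pareto efficient

Work:
Defect dominates Cooperate for both players:
If P2 cooperates: Defect (3) > Cooperate (2)
If P2 defects: Defect (1) > Cooperate (0)
NE: (Defect, Defect) with payoff (1, 1)
But (Cooperate, Cooperate) = (2, 2) Pareto dominates (1, 1)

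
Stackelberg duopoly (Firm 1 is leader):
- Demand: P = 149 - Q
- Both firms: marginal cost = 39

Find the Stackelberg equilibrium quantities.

q₁* (leader) = 55.0, q₂* (follower) = 27.5

Work:
Follower's reaction: q₂ = (a - c - q₁)/2
Leader substitutes: π₁ = q₁·(a - q₁ - (a-c-q₁)/2 - c)
FOC: q₁* = (149 - 39)/2 = 55.00
Then: q₂* = (149 - 39 - 55.0)/2 = 27.50
Leader has first-mover advantage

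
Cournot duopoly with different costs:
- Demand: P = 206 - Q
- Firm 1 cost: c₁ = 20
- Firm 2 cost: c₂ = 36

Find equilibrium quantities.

q₁* = 67.33, q₂* = 51.33

Work:
Reaction: q₁ = (206 - 20 - q₂)/2
Reaction: q₂ = (206 - 36 - q₁)/2
Solve simultaneously:
q₁* = (206 - 2×20 + 36)/3 = 67.33
q₂* = (206 - 2×36 + 20)/3 = 51.33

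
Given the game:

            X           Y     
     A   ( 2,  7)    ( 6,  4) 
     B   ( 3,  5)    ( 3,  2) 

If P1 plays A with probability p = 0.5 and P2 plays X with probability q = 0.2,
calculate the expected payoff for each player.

E[P1] = 4.1, E[P2] = 3.6

Work:
E[P1] = p·q·π₁(A,X) + p·(1-q)·π₁(A,Y) + (1-p)·q·π₁(B,X) + (1-p)·(1-q)·π₁(B,Y)
= 0.5·0.2·2 + 0.5·0.8·6 + 0.5·0.2·3 + 0.5·0.8·3
= 4.1

E[P2] = 3.6 (similar calculation)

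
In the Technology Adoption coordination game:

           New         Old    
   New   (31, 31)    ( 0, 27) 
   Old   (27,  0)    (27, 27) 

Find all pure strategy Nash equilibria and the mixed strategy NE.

Pure NE: (New, New) and (Old, Old); Mixed NE: p = 0.871, q = 0.871

Work:
Check pure NE:
(New, New): (31, 31) - no unilateral deviation beneficial
(Old, Old): (27, 27) - no unilateral deviation beneficial
Mixed NE: P1 plays New with p = 0.871, P2 plays New with q = 0.871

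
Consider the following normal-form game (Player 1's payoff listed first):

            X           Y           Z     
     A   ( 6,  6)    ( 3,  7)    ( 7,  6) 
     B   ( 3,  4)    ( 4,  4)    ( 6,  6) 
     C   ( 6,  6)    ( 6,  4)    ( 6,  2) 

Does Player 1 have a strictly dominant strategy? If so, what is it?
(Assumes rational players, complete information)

No strictly dominant strategy exists for Player 1

Work:
A strategy strictly dominates another if it gives a strictly higher payoff against every opponent action. Compare each pair of P1's strategies column-by-column:
  A vs B: [6 vs 3, 3 vs 4, 7 vs 6] → A does not strictly dominate B (column Y: 3 ≤ 4)
  A vs C: [6 vs 6, 3 vs 6, 7 vs 6] → A does not strictly dominate C (column X: 6 ≤ 6)
  B vs A: [3 vs 6, 4 vs 3, 6 vs 7] → B does not strictly dominate A (column X: 3 ≤ 6)
  B vs C: [3 vs 6, 4 vs 6, 6 vs 6] → B does not strictly dominate C (column X: 3 ≤ 6)
  C vs A: [6 vs 6, 6 vs 3, 6 vs 7] → C does not strictly dominate A (column X: 6 ≤ 6)
  C vs B: [6 vs 3, 6 vs 4, 6 vs 6] → C does not strictly dominate B (column Z: 6 ≤ 6)
No single strategy strictly dominates all others → no strictly dominant strategy.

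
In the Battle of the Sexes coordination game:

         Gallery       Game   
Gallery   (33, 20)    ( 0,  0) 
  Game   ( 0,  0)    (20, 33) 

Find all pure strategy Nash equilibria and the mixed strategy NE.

Pure NE: (Gallery, Gallery) and (Game, Game); Mixed NE: p = 0.6226, q = 0.3774

Work:
Check pure NE:
(Gallery, Gallery): (33, 20) - no unilateral deviation beneficial
(Game, Game): (20, 33) - no unilateral deviation beneficial
Mixed NE: P1 plays Gallery with p = 0.6226, P2 plays Gallery with q = 0.3774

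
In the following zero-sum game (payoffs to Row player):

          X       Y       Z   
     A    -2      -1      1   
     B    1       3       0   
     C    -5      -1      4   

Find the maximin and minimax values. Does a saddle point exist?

Maximin = 0, Minimax = 1, Saddle: False

Work:
Row minimums: [-2, 0, -5] → maximin = 0
Column maximums: [1, 3, 4] → minimax = 1
No saddle point (maximin ≠ minimax). Mixed strategy needed.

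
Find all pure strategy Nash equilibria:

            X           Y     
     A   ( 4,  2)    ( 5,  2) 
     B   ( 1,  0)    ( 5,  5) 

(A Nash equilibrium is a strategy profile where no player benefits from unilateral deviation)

Nash equilibrium: (A, X), (A, Y), (B, Y)

Work:
Best responses:
  P1 vs X: payoffs [4, 1] → best response A (payoff 4)
  P1 vs Y: payoffs [5, 5] → best response A/B (payoff 5)
  P2 vs A: payoffs [2, 2] → best response X/Y (payoff 2)
  P2 vs B: payoffs [0, 5] → best response Y (payoff 5)
Mutual best responses: (A,X), (A,Y), (B,Y) → Nash equilibria.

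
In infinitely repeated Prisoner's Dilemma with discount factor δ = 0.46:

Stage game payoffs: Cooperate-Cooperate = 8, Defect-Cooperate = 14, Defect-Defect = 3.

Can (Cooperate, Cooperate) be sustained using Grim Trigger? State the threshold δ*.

δ* = 0.5455; since δ = 0.46 < 0.5455, cooperation cannot be sustained

Work:
For Grim Trigger:
Cooperate forever: 8/(1-δ)
Defect then punished: 14 + 3·δ/(1-δ)
Need: 8/(1-δ) ≥ 14 + 3·δ/(1-δ)
Solving: δ ≥ (T-R)/(T-P) = (14-8)/(14-3) = 0.5455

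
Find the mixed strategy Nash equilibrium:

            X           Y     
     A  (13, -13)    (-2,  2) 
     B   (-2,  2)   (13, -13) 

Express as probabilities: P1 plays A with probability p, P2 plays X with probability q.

p = 0.5, q = 0.5

Work:
Find probabilities that make opponent indifferent:
P2 chooses q to make P1 indifferent between A and B
P1 chooses p to make P2 indifferent between X and Y
Mixed NE: P1 plays (A: 0.5, B: 0.5), P2 plays (X: 0.5, Y: 0.5)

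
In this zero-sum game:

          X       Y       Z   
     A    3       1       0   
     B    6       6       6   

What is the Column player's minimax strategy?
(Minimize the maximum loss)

Column should play X or Y or Z (all achieve the minimum), value = 6

Work:
Column player minimizes Row's maximum payoff:
Column X: max payoff to Row = 6
Column Y: max payoff to Row = 6
Column Z: max payoff to Row = 6
Minimum is 6, achieved by columns X, Y, Z (tied).
Each of X or Y or Z is a minimax strategy.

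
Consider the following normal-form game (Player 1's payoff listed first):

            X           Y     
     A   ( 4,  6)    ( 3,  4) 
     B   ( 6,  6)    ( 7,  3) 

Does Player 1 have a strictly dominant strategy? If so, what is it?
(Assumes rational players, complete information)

Yes, Player 1's strictly dominant strategy is B

Work:
A strategy strictly dominates another if it gives a strictly higher payoff against every opponent action. Compare each pair of P1's strategies column-by-column:
  A vs B: [4 vs 6, 3 vs 7] → A does not strictly dominate B (column X: 4 ≤ 6)
  B vs A: [6 vs 4, 7 vs 3] → B strictly dominates A
B strictly dominates every other strategy → strictly dominant.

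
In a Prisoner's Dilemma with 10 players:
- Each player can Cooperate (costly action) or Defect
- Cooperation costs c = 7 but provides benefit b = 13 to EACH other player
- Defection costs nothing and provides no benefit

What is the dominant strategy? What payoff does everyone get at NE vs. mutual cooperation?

Dominant: Defect; NE payoff = 0; Coop payoff = 110

Work:
Defect dominates (saves cost c = 7, benefit to others is external)
NE: All defect → everyone gets 0
If all cooperate: each receives (9)×13 - 7 = 110
Social dilemma: 110 > 0 but NE gives 0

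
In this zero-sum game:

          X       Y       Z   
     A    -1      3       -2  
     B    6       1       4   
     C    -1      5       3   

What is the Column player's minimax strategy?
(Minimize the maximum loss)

Column should play Z, value = 4

Work:
Column player minimizes Row's maximum payoff:
Column X: max payoff to Row = 6
Column Y: max payoff to Row = 5
Column Z: max payoff to Row = 4
Minimum is 4, achieved by column Z.
Minimax strategy: Z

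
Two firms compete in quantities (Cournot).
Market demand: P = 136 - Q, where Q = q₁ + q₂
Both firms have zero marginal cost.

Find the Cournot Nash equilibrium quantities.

q₁* = q₂* = 45.33; P* = 45.33

Work:
Profit: π_i = P·q_i = (a - q_i - q_j)·q_i
FOC: ∂π_i/∂q_i = a - 2q_i - q_j = 0
Reaction function: q_i = (136 - q_j)/2
Symmetry: q* = 136/3 = 45.33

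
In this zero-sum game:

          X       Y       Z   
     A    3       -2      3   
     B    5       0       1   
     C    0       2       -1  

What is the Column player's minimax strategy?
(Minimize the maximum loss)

Column should play Y, value = 2

Work:
Column player minimizes Row's maximum payoff:
Column X: max payoff to Row = 5
Column Y: max payoff to Row = 2
Column Z: max payoff to Row = 3
Minimum is 2, achieved by column Y.
Minimax strategy: Y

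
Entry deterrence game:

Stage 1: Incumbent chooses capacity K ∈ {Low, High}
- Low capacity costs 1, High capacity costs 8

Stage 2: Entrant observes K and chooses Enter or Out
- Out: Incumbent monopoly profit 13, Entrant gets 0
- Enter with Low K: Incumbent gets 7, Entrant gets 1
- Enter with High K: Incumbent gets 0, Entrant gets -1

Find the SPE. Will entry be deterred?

SPE: (Low, Enter|Low, Out|High); Entry not deterred. Incumbent net profit = 6, Entrant gets 1

Work:
After Low K: Entrant enters (1 > 0)
After High K: Entrant stays out (-1 < 0)
Incumbent: Low → 7−1=6, High → 13−8=5
Incumbent chooses Low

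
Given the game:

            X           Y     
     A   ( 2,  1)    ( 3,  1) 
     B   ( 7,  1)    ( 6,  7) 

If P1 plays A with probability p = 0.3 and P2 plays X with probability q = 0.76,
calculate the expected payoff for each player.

E[P1] = 5.404, E[P2] = 2.008

Work:
E[P1] = p·q·π₁(A,X) + p·(1-q)·π₁(A,Y) + (1-p)·q·π₁(B,X) + (1-p)·(1-q)·π₁(B,Y)
= 0.3·0.76·2 + 0.3·0.24·3 + 0.7·0.76·7 + 0.7·0.24·6
= 5.404

E[P2] = 2.008 (similar calculation)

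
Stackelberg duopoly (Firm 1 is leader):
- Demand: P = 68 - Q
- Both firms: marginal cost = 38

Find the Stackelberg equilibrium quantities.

q₁* (leader) = 15.0, q₂* (follower) = 7.5

Work:
Follower's reaction: q₂ = (a - c - q₁)/2
Leader substitutes: π₁ = q₁·(a - q₁ - (a-c-q₁)/2 - c)
FOC: q₁* = (68 - 38)/2 = 15.00
Then: q₂* = (68 - 38 - 15.0)/2 = 7.50
Leader has first-mover advantage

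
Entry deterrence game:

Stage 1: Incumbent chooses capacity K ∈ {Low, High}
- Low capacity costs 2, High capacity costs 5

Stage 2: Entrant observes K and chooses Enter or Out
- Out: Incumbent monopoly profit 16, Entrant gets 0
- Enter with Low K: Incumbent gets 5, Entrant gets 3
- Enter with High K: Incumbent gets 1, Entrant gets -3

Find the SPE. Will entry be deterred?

SPE: (High, Enter|Low, Out|High); Entry deterred. Incumbent net profit = 11

Work:
After Low K: Entrant enters (3 > 0)
After High K: Entrant stays out (-3 < 0)
Incumbent: Low → 5−2=3, High → 16−5=11
Incumbent chooses High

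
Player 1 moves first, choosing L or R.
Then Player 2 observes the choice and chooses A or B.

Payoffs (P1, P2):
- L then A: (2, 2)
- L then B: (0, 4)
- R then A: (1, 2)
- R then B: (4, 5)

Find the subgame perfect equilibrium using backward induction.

P1 plays R, P2 plays B after L and B after R; Payoff (4, 5)

Work:
Backward induction:
After L: P2 chooses B → P1 gets 0
After R: P2 chooses B → P1 gets 4
P1 chooses R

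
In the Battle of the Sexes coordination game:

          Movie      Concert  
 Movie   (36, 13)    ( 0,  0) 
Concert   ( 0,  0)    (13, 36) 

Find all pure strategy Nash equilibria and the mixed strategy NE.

Pure NE: (Movie, Movie) and (Concert, Concert); Mixed NE: p = 0.7347, q = 0.2653

Work:
Check pure NE:
(Movie, Movie): (36, 13) - no unilateral deviation beneficial
(Concert, Concert): (13, 36) - no unilateral deviation beneficial
Mixed NE: P1 plays Movie with p = 0.7347, P2 plays Movie with q = 0.2653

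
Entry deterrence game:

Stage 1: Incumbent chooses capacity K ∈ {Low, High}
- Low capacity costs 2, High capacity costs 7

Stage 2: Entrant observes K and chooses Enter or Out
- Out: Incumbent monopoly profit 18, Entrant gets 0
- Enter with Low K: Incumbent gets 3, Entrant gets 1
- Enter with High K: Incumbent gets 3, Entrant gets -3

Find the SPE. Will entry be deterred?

SPE: (High, Enter|Low, Out|High); Entry deterred. Incumbent net profit = 11

Work:
After Low K: Entrant enters (1 > 0)
After High K: Entrant stays out (-3 < 0)
Incumbent: Low → 3−2=1, High → 18−7=11
Incumbent chooses High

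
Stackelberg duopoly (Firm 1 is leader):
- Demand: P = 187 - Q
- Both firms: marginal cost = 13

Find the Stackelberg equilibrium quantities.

q₁* (leader) = 87.0, q₂* (follower) = 43.5

Work:
Follower's reaction: q₂ = (a - c - q₁)/2
Leader substitutes: π₁ = q₁·(a - q₁ - (a-c-q₁)/2 - c)
FOC: q₁* = (187 - 13)/2 = 87.00
Then: q₂* = (187 - 13 - 87.0)/2 = 43.50
Leader has first-mover advantage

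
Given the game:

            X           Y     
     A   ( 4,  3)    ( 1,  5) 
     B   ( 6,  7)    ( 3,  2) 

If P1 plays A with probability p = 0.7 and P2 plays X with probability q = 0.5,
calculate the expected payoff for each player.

E[P1] = 3.1, E[P2] = 4.15

Work:
E[P1] = p·q·π₁(A,X) + p·(1-q)·π₁(A,Y) + (1-p)·q·π₁(B,X) + (1-p)·(1-q)·π₁(B,Y)
= 0.7·0.5·4 + 0.7·0.5·1 + 0.3·0.5·6 + 0.3·0.5·3
= 3.1

E[P2] = 4.15 (similar calculation)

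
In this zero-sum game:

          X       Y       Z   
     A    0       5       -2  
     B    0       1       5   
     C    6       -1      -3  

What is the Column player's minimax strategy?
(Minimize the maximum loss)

Column should play Y or Z (all achieve the minimum), value = 5

Work:
Column player minimizes Row's maximum payoff:
Column X: max payoff to Row = 6
Column Y: max payoff to Row = 5
Column Z: max payoff to Row = 5
Minimum is 5, achieved by columns Y, Z (tied).
Each of Y or Z is a minimax strategy.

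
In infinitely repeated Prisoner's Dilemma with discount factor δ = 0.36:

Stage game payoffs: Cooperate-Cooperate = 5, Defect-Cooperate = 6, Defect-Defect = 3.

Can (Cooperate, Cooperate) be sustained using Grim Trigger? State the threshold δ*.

δ* = 0.3333; since δ = 0.36 ≥ 0.3333, cooperation can be sustained

Work:
For Grim Trigger:
Cooperate forever: 5/(1-δ)
Defect then punished: 6 + 3·δ/(1-δ)
Need: 5/(1-δ) ≥ 6 + 3·δ/(1-δ)
Solving: δ ≥ (T-R)/(T-P) = (6-5)/(6-3) = 0.3333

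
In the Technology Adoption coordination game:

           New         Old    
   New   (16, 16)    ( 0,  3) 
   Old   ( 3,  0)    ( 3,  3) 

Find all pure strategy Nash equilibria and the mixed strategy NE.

Pure NE: (New, New) and (Old, Old); Mixed NE: p = 0.1875, q = 0.1875

Work:
Check pure NE:
(New, New): (16, 16) - no unilateral deviation beneficial
(Old, Old): (3, 3) - no unilateral deviation beneficial
Mixed NE: P1 plays New with p = 0.1875, P2 plays New with q = 0.1875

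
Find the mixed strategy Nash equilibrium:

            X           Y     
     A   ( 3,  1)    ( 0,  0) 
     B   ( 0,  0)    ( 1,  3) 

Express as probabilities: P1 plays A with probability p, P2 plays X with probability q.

p = 0.75, q = 0.25

Work:
Find probabilities that make opponent indifferent:
P2 chooses q to make P1 indifferent between A and B
P1 chooses p to make P2 indifferent between X and Y
Mixed NE: P1 plays (A: 0.75, B: 0.25), P2 plays (X: 0.25, Y: 0.75)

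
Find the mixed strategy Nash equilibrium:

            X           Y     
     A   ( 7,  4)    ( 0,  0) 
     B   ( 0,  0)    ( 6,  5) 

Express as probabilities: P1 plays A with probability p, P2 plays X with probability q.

p = 0.5556, q = 0.4615

Work:
Find probabilities that make opponent indifferent:
P2 chooses q to make P1 indifferent between A and B
P1 chooses p to make P2 indifferent between X and Y
Mixed NE: P1 plays (A: 0.5556, B: 0.4444), P2 plays (X: 0.4615, Y: 0.5385)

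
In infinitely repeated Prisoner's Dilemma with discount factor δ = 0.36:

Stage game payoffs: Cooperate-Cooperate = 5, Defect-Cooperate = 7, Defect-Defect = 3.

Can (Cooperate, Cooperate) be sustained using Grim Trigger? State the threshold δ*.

δ* = 0.5; since δ = 0.36 < 0.5, cooperation cannot be sustained

Work:
For Grim Trigger:
Cooperate forever: 5/(1-δ)
Defect then punished: 7 + 3·δ/(1-δ)
Need: 5/(1-δ) ≥ 7 + 3·δ/(1-δ)
Solving: δ ≥ (T-R)/(T-P) = (7-5)/(7-3) = 0.5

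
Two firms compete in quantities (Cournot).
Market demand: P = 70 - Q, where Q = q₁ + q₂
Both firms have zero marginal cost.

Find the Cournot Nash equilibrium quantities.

q₁* = q₂* = 23.33; P* = 23.33

Work:
Profit: π_i = P·q_i = (a - q_i - q_j)·q_i
FOC: ∂π_i/∂q_i = a - 2q_i - q_j = 0
Reaction function: q_i = (70 - q_j)/2
Symmetry: q* = 70/3 = 23.33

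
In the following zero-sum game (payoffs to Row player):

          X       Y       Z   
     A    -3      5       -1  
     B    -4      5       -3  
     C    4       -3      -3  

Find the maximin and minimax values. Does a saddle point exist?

Maximin = -3, Minimax = -1, Saddle: False

Work:
Row minimums: [-3, -4, -3] → maximin = -3
Column maximums: [4, 5, -1] → minimax = -1
No saddle point (maximin ≠ minimax). Mixed strategy needed.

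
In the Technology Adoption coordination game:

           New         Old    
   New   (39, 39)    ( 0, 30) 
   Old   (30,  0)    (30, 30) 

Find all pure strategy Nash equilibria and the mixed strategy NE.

Pure NE: (New, New) and (Old, Old); Mixed NE: p = 0.7692, q = 0.7692

Work:
Check pure NE:
(New, New): (39, 39) - no unilateral deviation beneficial
(Old, Old): (30, 30) - no unilateral deviation beneficial
Mixed NE: P1 plays New with p = 0.7692, P2 plays New with q = 0.7692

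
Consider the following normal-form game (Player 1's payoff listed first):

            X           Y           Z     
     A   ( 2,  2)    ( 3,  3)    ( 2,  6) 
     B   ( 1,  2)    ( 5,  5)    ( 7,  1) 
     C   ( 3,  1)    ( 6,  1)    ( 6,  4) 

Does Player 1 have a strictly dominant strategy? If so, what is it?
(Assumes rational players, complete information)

No strictly dominant strategy exists for Player 1

Work:
A strategy strictly dominates another if it gives a strictly higher payoff against every opponent action. Compare each pair of P1's strategies column-by-column:
  A vs B: [2 vs 1, 3 vs 5, 2 vs 7] → A does not strictly dominate B (column Y: 3 ≤ 5)
  A vs C: [2 vs 3, 3 vs 6, 2 vs 6] → A does not strictly dominate C (column X: 2 ≤ 3)
  B vs A: [1 vs 2, 5 vs 3, 7 vs 2] → B does not strictly dominate A (column X: 1 ≤ 2)
  B vs C: [1 vs 3, 5 vs 6, 7 vs 6] → B does not strictly dominate C (column X: 1 ≤ 3)
  C vs A: [3 vs 2, 6 vs 3, 6 vs 2] → C strictly dominates A
  C vs B: [3 vs 1, 6 vs 5, 6 vs 7] → C does not strictly dominate B (column Z: 6 ≤ 7)
No single strategy strictly dominates all others → no strictly dominant strategy.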